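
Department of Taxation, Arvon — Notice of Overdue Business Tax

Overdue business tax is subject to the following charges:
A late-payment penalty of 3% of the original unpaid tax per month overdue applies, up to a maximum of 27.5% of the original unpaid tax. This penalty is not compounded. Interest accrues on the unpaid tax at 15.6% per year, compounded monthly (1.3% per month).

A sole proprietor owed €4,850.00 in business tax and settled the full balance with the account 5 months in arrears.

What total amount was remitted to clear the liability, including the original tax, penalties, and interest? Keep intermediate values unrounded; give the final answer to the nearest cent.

€5,901.05

Penalty: 5 × 3% × €4,850.00 = €727.50 (below the 27.5% cap of €1,333.75)
Interest: €4,850.00 × ((1 + 0.013)^5 − 1) = €4,850.00 × 0.0667121… = €323.5537…
Total = €4,850.00 + €727.5000 + €323.5537… = €5,901.05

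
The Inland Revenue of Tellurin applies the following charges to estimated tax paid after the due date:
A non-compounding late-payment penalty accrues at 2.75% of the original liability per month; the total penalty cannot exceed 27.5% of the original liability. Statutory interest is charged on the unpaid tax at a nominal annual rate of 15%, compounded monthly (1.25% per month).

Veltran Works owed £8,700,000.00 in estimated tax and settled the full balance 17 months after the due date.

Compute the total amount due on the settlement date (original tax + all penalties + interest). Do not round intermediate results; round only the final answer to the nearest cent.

£13,138,202.05

Penalty (uncapped): 17 × 2.75% × £8,700,000.00 = £4,067,250.00; cap = 27.5% × £8,700,000.00 = £2,392,500.00 → penalty = £2,392,500.00
Interest: £8,700,000.00 × ((1 + 0.0125)^17 − 1) = £8,700,000.00 × 0.2351382… = £2,045,702.0533…
Total = £8,700,000.00 + £2,392,500.0000 + £2,045,702.0533… = £13,138,202.05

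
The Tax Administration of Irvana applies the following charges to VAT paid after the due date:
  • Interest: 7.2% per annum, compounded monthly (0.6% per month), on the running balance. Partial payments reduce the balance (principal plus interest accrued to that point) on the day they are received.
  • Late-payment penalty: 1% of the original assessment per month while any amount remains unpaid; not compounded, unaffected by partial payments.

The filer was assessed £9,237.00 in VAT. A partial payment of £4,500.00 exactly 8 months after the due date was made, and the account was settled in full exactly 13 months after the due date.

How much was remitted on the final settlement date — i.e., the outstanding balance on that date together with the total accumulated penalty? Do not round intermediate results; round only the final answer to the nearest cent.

£6,548.18

Balance at month 8: £9,237.0000 × (1 + 0.006)^8 = £9,689.7995…
After £4,500.00 payment: £9,689.7995… − £4,500.00 = £5,189.7995…
Balance at month 13: £5,189.7995… × (1 + 0.006)^5 = £5,347.3730…
Penalty: 13 × 1% × £9,237.00 = £1,200.81
Final settlement = outstanding balance + penalty = £5,347.3730… + £1,200.81 = £6,548.18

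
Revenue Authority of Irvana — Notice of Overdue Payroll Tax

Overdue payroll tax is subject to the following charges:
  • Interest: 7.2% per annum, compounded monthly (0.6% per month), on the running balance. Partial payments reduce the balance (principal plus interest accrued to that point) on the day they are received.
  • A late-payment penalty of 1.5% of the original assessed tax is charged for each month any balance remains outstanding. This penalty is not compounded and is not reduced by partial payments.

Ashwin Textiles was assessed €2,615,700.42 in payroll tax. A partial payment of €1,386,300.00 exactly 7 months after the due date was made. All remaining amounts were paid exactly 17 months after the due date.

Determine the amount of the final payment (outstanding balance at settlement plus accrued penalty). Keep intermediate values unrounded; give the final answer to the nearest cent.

Balance at month 7: €2,615,700.4200 × (1 + 0.006)^7 = €2,727,557.2009…
After €1,386,300.00 payment: €2,727,557.2009… − €1,386,300.00 = €1,341,257.2009…
Balance at month 17: €1,341,257.2009… × (1 + 0.006)^10 = €1,423,940.6027…
Penalty: 17 × 1.5% × €2,615,700.42 = €667,003.61…
Final settlement = outstanding balance + penalty = €1,423,940.6027… + €667,003.61… = €2,090,944.21

€2,090,944.21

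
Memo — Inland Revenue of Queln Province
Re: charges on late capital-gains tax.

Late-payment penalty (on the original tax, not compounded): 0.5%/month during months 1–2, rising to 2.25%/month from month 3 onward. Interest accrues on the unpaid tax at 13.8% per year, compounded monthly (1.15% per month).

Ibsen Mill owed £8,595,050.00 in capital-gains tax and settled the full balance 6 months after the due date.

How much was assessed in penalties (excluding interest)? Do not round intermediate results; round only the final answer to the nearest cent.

Penalty, months 1–2: 2 × 0.5% × £8,595,050.00 = £85,950.50
Penalty, months 3–6: 4 × 2.25% × £8,595,050.00 = £773,554.50
Total penalty = £85,950.50 + £773,554.50 = £859,505.00

£859,505.00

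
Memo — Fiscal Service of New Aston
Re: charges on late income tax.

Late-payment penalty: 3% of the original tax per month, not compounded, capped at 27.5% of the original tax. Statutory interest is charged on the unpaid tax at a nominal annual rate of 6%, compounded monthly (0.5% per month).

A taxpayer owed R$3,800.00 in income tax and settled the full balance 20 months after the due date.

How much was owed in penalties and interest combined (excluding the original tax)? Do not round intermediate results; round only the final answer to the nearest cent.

Penalty (uncapped): 20 × 3% × R$3,800.00 = R$2,280.00; cap = 27.5% × R$3,800.00 = R$1,045.00 → penalty = R$1,045.00
Interest: R$3,800.00 × ((1 + 0.005)^20 − 1) = R$3,800.00 × 0.1048956… = R$398.6032…
Penalties + interest = R$1,045.0000 + R$398.6032… = R$1,443.60

R$1,443.60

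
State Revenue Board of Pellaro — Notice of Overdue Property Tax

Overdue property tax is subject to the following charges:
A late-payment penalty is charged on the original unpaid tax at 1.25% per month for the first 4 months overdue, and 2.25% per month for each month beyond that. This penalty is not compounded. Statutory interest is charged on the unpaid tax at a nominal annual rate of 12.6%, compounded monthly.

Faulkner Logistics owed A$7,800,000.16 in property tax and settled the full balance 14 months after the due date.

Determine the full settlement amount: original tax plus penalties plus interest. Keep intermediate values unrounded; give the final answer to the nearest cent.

Penalty, months 1–4: 4 × 1.25% × A$7,800,000.16 = A$390,000.01…
Penalty, months 5–14: 10 × 2.25% × A$7,800,000.16 = A$1,755,000.04…
Interest (12.6%/yr ÷ 12 = 1.05%/month): A$7,800,000.16 × ((1 + 0.0105)^14 − 1) = A$1,228,239.1332…
Total = A$7,800,000.16 + A$2,145,000.0440 + A$1,228,239.1332… = A$11,173,239.34

A$11,173,239.34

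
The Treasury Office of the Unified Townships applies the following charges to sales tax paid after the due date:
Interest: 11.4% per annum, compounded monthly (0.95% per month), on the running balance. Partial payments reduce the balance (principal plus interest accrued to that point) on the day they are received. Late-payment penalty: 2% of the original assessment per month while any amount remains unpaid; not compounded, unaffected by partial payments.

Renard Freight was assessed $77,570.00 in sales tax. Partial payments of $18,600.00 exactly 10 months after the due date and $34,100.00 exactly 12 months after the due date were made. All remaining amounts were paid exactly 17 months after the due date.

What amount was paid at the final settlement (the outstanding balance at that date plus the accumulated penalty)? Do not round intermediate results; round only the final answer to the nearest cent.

Balance at month 10: $77,570.0000 × (1 + 0.0095)^10 = $85,262.2962…
After $18,600.00 payment: $85,262.2962… − $18,600.00 = $66,662.2962…
Balance at month 12: $66,662.2962… × (1 + 0.0095)^2 = $67,934.8961…
After $34,100.00 payment: $67,934.8961… − $34,100.00 = $33,834.8961…
Balance at month 17: $33,834.8961… × (1 + 0.0095)^5 = $35,472.8811…
Penalty: 17 × 2% × $77,570.00 = $26,373.80
Final settlement = outstanding balance + penalty = $35,472.8811… + $26,373.80 = $61,846.68

$61,846.68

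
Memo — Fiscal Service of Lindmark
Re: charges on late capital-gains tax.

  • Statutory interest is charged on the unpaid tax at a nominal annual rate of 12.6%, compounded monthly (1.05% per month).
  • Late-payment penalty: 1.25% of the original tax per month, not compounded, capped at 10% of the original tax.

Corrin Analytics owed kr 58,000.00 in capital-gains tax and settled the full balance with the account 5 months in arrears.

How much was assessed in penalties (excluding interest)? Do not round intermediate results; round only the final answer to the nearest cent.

Penalty: 5 × 1.25% × kr 58,000.00 = kr 3,625.00 (below the 10% cap of kr 5,800.00)

kr 3,625.00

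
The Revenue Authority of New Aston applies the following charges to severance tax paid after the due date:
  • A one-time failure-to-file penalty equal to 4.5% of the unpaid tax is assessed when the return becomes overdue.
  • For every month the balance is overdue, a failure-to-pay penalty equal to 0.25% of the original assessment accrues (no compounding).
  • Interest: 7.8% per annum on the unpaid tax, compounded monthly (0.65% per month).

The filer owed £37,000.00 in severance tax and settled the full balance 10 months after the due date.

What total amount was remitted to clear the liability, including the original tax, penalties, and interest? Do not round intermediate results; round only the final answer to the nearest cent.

Failure-to-file penalty: 4.5% × £37,000.00 = £1,665.00
Failure-to-pay penalty: 10 × 0.25% × £37,000.00 = £925.00
Interest: £37,000.00 × ((1 + 0.0065)^10 − 1) = £37,000.00 × 0.0669346… = £2,476.5796…
Total = £37,000.00 + £2,590.0000 + £2,476.5796… = £42,066.58

£42,066.58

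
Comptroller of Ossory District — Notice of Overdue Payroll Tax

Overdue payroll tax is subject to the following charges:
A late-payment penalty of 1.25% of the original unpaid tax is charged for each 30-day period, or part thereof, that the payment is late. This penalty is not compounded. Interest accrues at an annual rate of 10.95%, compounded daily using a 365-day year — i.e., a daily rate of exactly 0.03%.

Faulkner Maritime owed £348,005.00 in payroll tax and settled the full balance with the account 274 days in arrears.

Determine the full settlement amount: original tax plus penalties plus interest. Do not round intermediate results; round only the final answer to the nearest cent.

£421,315.57

Penalty periods: ⌈274/30⌉ = 10; penalty = 10 × 1.25% × £348,005.00 = £43,500.63…
Interest: £348,005.00 × ((1 + 0.0003)^274 − 1) = £348,005.00 × 0.08565954… = £29,809.9479…
Total = £348,005.00 + £43,500.6250 + £29,809.9479… = £421,315.57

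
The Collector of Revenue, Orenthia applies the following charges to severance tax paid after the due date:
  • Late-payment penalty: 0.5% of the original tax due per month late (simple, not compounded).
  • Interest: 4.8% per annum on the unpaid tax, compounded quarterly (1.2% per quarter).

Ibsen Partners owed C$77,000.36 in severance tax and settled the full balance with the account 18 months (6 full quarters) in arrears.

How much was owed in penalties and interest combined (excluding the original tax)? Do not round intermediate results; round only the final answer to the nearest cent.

Late-payment penalty = 0.5% × C$77,000.36 × 18 mo = C$6,930.03…
Interest: C$77,000.36 × ((1 + 0.012)^6 − 1) = C$77,000.36 × 0.0741949… = C$5,713.0319…
Penalties + interest = C$6,930.0324 + C$5,713.0319… = C$12,643.06

C$12,643.06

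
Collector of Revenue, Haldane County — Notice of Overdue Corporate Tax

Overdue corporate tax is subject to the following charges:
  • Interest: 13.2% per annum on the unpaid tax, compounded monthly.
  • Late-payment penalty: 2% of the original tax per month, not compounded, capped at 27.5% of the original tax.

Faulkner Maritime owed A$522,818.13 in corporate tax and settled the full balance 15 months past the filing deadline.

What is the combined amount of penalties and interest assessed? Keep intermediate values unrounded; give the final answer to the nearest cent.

A$237,009.71

Penalty (uncapped): 15 × 2% × A$522,818.13 = A$156,845.44…; cap = 27.5% × A$522,818.13 = A$143,774.99… → penalty = A$143,774.99…
Interest (13.2%/yr ÷ 12 = 1.1%/month): A$522,818.13 × ((1 + 0.011)^15 − 1) = A$93,234.7231…
Penalties + interest = A$143,774.9858… + A$93,234.7231… = A$237,009.71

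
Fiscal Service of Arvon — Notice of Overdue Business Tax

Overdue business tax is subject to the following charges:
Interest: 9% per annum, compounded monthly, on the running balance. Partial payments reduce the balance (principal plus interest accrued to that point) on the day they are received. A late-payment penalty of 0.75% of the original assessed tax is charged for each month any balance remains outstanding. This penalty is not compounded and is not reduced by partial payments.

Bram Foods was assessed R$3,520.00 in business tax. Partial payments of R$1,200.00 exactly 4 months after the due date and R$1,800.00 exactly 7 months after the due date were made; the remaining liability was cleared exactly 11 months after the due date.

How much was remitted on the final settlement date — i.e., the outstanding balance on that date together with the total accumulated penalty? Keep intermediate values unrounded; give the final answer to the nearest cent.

R$992.89

Monthly rate = 9% ÷ 12 = 0.75%
Balance at month 4: R$3,520.0000 × (1 + 0.0075)^4 = R$3,626.7940…
After R$1,200.00 payment: R$3,626.7940… − R$1,200.00 = R$2,426.7940…
Balance at month 7: R$2,426.7940… × (1 + 0.0075)^3 = R$2,481.8074…
After R$1,800.00 payment: R$2,481.8074… − R$1,800.00 = R$681.8074…
Balance at month 11: R$681.8074… × (1 + 0.0075)^4 = R$702.4928…
Penalty: 11 × 0.75% × R$3,520.00 = R$290.40
Final settlement = outstanding balance + penalty = R$702.4928… + R$290.40 = R$992.89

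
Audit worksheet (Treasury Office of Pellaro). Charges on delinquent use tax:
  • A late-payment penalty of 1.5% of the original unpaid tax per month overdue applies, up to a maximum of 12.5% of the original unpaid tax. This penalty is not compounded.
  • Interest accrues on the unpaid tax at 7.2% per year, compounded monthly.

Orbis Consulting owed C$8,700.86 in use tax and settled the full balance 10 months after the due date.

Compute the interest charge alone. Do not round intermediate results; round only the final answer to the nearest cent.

C$536.37

Interest (7.2%/yr ÷ 12 = 0.6%/month): C$8,700.86 × ((1 + 0.006)^10 − 1) = C$536.3749…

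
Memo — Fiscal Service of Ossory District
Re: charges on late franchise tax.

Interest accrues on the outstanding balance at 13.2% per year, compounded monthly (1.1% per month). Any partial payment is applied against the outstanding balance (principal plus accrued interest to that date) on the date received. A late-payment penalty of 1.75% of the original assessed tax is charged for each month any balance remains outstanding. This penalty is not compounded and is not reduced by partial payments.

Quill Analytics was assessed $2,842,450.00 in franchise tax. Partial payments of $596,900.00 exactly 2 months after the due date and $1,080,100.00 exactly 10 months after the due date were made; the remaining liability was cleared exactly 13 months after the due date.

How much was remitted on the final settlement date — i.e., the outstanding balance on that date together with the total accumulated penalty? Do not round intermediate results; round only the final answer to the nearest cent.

Balance at month 2: $2,842,450.0000 × (1 + 0.011)^2 = $2,905,327.8365…
After $596,900.00 payment: $2,905,327.8365… − $596,900.00 = $2,308,427.8365…
Balance at month 10: $2,308,427.8365… × (1 + 0.011)^8 = $2,519,564.8873…
After $1,080,100.00 payment: $2,519,564.8873… − $1,080,100.00 = $1,439,464.8873…
Balance at month 13: $1,439,464.8873… × (1 + 0.011)^3 = $1,487,491.6703…
Penalty: 13 × 1.75% × $2,842,450.00 = $646,657.38…
Final settlement = outstanding balance + penalty = $1,487,491.6703… + $646,657.38… = $2,134,149.05

$2,134,149.05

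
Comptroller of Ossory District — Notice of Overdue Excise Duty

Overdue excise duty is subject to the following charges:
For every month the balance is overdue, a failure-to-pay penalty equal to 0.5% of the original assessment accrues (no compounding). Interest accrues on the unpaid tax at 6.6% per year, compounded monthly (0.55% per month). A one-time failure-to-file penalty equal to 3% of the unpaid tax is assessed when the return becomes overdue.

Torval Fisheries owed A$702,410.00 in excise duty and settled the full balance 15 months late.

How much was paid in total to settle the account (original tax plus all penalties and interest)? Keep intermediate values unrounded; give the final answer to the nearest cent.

Failure-to-file penalty: 3% × A$702,410.00 = A$21,072.30
Failure-to-pay penalty: 15 × 0.5% × A$702,410.00 = A$52,680.75
Interest: A$702,410.00 × ((1 + 0.0055)^15 − 1) = A$702,410.00 × 0.0857532… = A$60,233.9157…
Total = A$702,410.00 + A$73,753.0500 + A$60,233.9157… = A$836,396.97

A$836,396.97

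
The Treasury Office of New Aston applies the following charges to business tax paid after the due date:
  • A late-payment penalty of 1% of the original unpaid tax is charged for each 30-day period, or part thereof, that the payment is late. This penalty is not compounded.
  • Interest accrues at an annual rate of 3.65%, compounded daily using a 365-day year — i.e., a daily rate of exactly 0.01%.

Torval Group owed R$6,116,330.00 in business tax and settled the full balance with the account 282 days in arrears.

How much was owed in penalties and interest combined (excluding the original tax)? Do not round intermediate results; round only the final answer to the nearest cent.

Penalty periods: ⌈282/30⌉ = 10; penalty = 10 × 1% × R$6,116,330.00 = R$611,633.00
Interest: R$6,116,330.00 × ((1 + 0.0001)^282 − 1) = R$6,116,330.00 × 0.02859993… = R$174,926.6337…
Penalties + interest = R$611,633.0000 + R$174,926.6337… = R$786,559.63

R$786,559.63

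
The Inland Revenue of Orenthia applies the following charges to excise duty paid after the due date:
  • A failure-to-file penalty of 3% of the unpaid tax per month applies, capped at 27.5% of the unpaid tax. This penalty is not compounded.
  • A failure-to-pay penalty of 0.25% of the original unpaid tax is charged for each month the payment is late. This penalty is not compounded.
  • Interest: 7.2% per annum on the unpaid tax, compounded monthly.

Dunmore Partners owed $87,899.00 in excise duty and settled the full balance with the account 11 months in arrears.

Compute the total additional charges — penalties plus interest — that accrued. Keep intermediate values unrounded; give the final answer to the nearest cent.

$32,567.99

Failure-to-file: 11 × 3% × $87,899.00 = $29,006.67, capped at 27.5% × $87,899.00 = $24,172.23…
Failure-to-pay penalty: 11 × 0.25% × $87,899.00 = $2,417.22…
Interest (7.2%/yr ÷ 12 = 0.6%/month): $87,899.00 × ((1 + 0.006)^11 − 1) = $5,978.5447…
Penalties + interest = $26,589.4475 + $5,978.5447… = $32,567.99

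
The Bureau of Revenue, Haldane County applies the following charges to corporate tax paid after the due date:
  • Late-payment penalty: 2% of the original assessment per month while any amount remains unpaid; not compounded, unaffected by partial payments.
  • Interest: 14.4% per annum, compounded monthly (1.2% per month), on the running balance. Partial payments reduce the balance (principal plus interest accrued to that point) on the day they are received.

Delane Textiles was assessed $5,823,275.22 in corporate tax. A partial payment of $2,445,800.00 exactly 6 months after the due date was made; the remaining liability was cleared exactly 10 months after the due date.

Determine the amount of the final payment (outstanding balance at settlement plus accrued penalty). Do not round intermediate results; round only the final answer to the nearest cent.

Balance at month 6: $5,823,275.2200 × (1 + 0.012)^6 = $6,255,332.3827…
After $2,445,800.00 payment: $6,255,332.3827… − $2,445,800.00 = $3,809,532.3827…
Balance at month 10: $3,809,532.3827… × (1 + 0.012)^4 = $3,995,707.7835…
Penalty: 10 × 2% × $5,823,275.22 = $1,164,655.04…
Final settlement = outstanding balance + penalty = $3,995,707.7835… + $1,164,655.04… = $5,160,362.83

$5,160,362.83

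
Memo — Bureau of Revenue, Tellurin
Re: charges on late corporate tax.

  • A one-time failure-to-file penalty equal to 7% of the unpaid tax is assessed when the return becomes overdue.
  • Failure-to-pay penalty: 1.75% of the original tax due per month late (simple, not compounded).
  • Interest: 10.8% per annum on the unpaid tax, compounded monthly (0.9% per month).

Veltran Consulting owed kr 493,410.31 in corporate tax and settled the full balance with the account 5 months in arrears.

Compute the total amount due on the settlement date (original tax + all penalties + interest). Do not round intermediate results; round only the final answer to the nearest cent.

Failure-to-file penalty: 7% × kr 493,410.31 = kr 34,538.72…
Failure-to-pay penalty: 5 × 1.75% × kr 493,410.31 = kr 43,173.40…
Interest: kr 493,410.31 × ((1 + 0.009)^5 − 1) = kr 493,410.31 × 0.0458173… = kr 22,606.7395…
Total = kr 493,410.31 + kr 77,712.1238… + kr 22,606.7395… = kr 593,729.17

kr 593,729.17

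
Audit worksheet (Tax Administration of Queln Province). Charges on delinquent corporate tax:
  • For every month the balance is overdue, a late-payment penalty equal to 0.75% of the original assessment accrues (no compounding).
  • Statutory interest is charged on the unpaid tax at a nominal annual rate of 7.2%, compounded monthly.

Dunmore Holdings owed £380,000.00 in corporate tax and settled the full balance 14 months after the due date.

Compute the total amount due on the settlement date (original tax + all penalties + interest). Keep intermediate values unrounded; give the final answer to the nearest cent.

£453,095.26

Late-payment penalty: 14 × 0.75% × £380,000.00 = £39,900.00
Interest (7.2%/yr ÷ 12 = 0.6%/month): £380,000.00 × ((1 + 0.006)^14 − 1) = £33,195.2561…
Total = £380,000.00 + £39,900.0000 + £33,195.2561… = £453,095.26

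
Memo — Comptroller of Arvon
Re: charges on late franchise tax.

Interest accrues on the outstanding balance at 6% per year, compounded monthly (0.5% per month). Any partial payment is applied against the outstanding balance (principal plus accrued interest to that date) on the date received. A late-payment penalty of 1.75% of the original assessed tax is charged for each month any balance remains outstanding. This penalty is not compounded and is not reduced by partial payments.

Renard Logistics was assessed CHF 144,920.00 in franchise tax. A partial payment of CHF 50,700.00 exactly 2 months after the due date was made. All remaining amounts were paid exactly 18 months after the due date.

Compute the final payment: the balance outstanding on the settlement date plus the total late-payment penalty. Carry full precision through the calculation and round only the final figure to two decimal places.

Balance at month 2: CHF 144,920.0000 × (1 + 0.005)^2 = CHF 146,372.8230
After CHF 50,700.00 payment: CHF 146,372.8230 − CHF 50,700.00 = CHF 95,672.8230
Balance at month 18: CHF 95,672.8230 × (1 + 0.005)^16 = CHF 103,620.4746…
Penalty: 18 × 1.75% × CHF 144,920.00 = CHF 45,649.80
Final settlement = outstanding balance + penalty = CHF 103,620.4746… + CHF 45,649.80 = CHF 149,270.27

CHF 149,270.27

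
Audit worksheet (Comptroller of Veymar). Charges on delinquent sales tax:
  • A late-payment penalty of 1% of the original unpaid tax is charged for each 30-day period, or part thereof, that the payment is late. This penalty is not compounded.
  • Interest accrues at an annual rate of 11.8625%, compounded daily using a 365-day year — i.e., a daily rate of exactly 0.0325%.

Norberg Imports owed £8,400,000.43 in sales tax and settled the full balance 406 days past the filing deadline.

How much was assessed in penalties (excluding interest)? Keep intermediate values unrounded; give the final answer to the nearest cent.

£1,176,000.06

Penalty periods: ⌈406/30⌉ = 14; penalty = 14 × 1% × £8,400,000.43 = £1,176,000.06…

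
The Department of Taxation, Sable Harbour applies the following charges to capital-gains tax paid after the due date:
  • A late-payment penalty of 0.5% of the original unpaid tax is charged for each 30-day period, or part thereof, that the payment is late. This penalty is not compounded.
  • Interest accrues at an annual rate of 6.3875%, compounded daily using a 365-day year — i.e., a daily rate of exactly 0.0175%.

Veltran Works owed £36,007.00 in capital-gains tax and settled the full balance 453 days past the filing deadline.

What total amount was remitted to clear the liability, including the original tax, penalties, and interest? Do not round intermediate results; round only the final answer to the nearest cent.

Penalty periods: ⌈453/30⌉ = 16; penalty = 16 × 0.5% × £36,007.00 = £2,880.56
Interest: £36,007.00 × ((1 + 0.000175)^453 − 1) = £36,007.00 × 0.08249446… = £2,970.3781…
Total = £36,007.00 + £2,880.5600 + £2,970.3781… = £41,857.94

£41,857.94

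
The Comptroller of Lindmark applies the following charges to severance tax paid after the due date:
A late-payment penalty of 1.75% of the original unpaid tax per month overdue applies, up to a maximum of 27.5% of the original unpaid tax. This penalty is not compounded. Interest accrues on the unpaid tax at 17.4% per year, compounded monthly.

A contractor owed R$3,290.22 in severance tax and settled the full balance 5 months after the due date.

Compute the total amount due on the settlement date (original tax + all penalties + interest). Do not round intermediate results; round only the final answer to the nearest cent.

R$3,823.67

Penalty: 5 × 1.75% × R$3,290.22 = R$287.89… (below the 27.5% cap of R$904.81…)
Interest (17.4%/yr ÷ 12 = 1.45%/month): R$3,290.22 × ((1 + 0.0145)^5 − 1) = R$245.5597…
Total = R$3,290.22 + R$287.8943… + R$245.5597… = R$3,823.67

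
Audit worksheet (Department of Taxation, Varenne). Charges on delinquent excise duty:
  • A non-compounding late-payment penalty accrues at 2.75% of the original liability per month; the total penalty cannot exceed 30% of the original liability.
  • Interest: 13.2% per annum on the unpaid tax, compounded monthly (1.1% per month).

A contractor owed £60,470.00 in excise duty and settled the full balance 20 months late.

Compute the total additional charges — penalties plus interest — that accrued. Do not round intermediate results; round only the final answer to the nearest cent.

£32,930.80

Penalty (uncapped): 20 × 2.75% × £60,470.00 = £33,258.50; cap = 30% × £60,470.00 = £18,141.00 → penalty = £18,141.00
Interest: £60,470.00 × ((1 + 0.011)^20 − 1) = £60,470.00 × 0.2445808… = £14,789.8036…
Penalties + interest = £18,141.0000 + £14,789.8036… = £32,930.80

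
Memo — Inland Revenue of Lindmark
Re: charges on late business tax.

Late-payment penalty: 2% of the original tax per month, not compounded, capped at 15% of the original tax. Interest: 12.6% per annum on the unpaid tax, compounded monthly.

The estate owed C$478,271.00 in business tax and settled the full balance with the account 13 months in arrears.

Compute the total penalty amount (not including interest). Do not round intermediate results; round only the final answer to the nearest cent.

Penalty (uncapped): 13 × 2% × C$478,271.00 = C$124,350.46; cap = 15% × C$478,271.00 = C$71,740.65 → penalty = C$71,740.65

C$71,740.65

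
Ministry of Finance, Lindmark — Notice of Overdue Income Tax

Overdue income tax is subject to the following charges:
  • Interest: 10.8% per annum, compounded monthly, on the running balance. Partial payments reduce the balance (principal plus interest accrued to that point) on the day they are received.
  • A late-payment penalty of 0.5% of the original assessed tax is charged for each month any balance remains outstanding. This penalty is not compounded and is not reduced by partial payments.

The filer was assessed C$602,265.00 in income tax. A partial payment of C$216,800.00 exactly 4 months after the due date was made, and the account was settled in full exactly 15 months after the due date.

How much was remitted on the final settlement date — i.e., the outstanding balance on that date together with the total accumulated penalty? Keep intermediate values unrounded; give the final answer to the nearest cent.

Monthly rate = 10.8% ÷ 12 = 0.9%
Balance at month 4: C$602,265.0000 × (1 + 0.009)^4 = C$624,241.0009…
After C$216,800.00 payment: C$624,241.0009… − C$216,800.00 = C$407,441.0009…
Balance at month 15: C$407,441.0009… × (1 + 0.009)^11 = C$449,642.7121…
Penalty: 15 × 0.5% × C$602,265.00 = C$45,169.88…
Final settlement = outstanding balance + penalty = C$449,642.7121… + C$45,169.88… = C$494,812.59

C$494,812.59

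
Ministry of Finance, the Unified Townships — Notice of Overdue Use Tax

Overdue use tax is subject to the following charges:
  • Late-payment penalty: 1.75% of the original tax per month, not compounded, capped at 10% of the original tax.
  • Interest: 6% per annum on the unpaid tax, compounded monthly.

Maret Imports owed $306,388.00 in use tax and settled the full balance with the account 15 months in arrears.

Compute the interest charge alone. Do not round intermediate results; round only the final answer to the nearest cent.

$23,801.06

Interest (6%/yr ÷ 12 = 0.5%/month): $306,388.00 × ((1 + 0.005)^15 − 1) = $23,801.0586…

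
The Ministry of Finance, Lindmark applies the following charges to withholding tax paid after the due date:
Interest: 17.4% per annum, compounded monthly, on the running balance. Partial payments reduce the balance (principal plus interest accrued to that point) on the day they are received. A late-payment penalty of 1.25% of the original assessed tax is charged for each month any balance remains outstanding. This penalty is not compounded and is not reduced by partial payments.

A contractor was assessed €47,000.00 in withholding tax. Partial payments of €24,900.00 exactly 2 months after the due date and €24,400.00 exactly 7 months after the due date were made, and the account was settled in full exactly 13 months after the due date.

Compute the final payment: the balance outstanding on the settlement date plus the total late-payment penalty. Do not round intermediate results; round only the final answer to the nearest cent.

Monthly rate = 17.4% ÷ 12 = 1.45%
Balance at month 2: €47,000.0000 × (1 + 0.0145)^2 = €48,372.8818…
After €24,900.00 payment: €48,372.8818… − €24,900.00 = €23,472.8818…
Balance at month 7: €23,472.8818… × (1 + 0.0145)^5 = €25,224.7382…
After €24,400.00 payment: €25,224.7382… − €24,400.00 = €824.7382…
Balance at month 13: €824.7382… × (1 + 0.0145)^6 = €899.1423…
Penalty: 13 × 1.25% × €47,000.00 = €7,637.50
Final settlement = outstanding balance + penalty = €899.1423… + €7,637.50 = €8,536.64

€8,536.64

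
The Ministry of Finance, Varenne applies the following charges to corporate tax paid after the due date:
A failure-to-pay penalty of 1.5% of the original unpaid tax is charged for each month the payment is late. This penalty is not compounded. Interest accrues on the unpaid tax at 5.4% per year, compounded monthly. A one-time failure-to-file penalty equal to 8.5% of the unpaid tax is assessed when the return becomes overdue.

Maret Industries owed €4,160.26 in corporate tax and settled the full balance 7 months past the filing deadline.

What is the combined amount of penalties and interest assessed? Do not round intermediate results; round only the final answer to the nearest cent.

Failure-to-file penalty: 8.5% × €4,160.26 = €353.62…
Failure-to-pay penalty: 7 × 1.5% × €4,160.26 = €436.83…
Interest (5.4%/yr ÷ 12 = 0.45%/month): €4,160.26 × ((1 + 0.0045)^7 − 1) = €132.8307…
Penalties + interest = €790.4494 + €132.8307… = €923.28

€923.28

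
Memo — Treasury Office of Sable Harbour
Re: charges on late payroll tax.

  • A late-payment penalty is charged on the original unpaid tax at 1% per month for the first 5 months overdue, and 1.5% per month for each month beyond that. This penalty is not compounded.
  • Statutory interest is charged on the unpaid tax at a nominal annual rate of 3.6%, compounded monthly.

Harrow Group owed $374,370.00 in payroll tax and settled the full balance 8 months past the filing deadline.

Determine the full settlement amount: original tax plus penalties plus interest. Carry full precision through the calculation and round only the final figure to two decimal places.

Penalty, months 1–5: 5 × 1% × $374,370.00 = $18,718.50
Penalty, months 6–8: 3 × 1.5% × $374,370.00 = $16,846.65
Interest (3.6%/yr ÷ 12 = 0.3%/month): $374,370.00 × ((1 + 0.003)^8 − 1) = $9,079.7894…
Total = $374,370.00 + $35,565.1500 + $9,079.7894… = $419,014.94

$419,014.94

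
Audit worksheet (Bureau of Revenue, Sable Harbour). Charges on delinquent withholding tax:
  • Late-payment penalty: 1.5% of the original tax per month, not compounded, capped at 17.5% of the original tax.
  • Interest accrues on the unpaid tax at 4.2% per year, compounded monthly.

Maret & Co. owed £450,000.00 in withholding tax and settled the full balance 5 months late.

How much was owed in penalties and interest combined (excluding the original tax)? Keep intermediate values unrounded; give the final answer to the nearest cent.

Penalty: 5 × 1.5% × £450,000.00 = £33,750.00 (below the 17.5% cap of £78,750.00)
Interest (4.2%/yr ÷ 12 = 0.35%/month): £450,000.00 × ((1 + 0.0035)^5 − 1) = £7,930.3183…
Penalties + interest = £33,750.0000 + £7,930.3183… = £41,680.32

£41,680.32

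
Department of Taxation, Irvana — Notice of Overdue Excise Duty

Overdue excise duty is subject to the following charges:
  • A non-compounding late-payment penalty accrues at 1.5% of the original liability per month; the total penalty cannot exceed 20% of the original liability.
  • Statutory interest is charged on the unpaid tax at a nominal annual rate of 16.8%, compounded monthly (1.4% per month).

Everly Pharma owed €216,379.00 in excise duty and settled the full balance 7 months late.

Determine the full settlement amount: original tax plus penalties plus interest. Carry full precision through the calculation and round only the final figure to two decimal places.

Penalty: 7 × 1.5% × €216,379.00 = €22,719.80… (below the 20% cap of €43,275.80)
Interest: €216,379.00 × ((1 + 0.014)^7 − 1) = €216,379.00 × 0.1022134… = €22,116.8324…
Total = €216,379.00 + €22,719.7950 + €22,116.8324… = €261,215.63

€261,215.63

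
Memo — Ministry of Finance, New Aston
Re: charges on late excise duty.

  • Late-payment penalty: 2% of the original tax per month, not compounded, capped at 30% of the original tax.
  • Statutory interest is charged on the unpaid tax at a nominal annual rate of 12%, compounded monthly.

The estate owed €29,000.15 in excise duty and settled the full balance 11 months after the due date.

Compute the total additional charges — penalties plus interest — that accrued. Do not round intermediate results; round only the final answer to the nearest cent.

€9,734.43

Penalty: 11 × 2% × €29,000.15 = €6,380.03… (below the 30% cap of €8,700.05…)
Interest (12%/yr ÷ 12 = 1%/month): €29,000.15 × ((1 + 0.01)^11 − 1) = €3,354.3994…
Penalties + interest = €6,380.0330 + €3,354.3994… = €9,734.43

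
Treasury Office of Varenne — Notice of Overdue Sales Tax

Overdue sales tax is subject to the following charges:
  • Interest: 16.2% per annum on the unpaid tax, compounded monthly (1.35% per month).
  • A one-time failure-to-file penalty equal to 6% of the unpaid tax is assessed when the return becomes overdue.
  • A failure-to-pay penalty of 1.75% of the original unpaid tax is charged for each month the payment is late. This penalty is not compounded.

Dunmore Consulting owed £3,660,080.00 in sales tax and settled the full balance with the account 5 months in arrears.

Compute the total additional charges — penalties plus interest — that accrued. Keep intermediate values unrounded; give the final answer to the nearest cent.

£793,678.36

Failure-to-file penalty: 6% × £3,660,080.00 = £219,604.80
Failure-to-pay penalty = 1.75% × £3,660,080.00 × 5 mo = £320,257.00
Interest: £3,660,080.00 × ((1 + 0.0135)^5 − 1) = £3,660,080.00 × 0.0693473… = £253,816.5570…
Penalties + interest = £539,861.8000 + £253,816.5570… = £793,678.36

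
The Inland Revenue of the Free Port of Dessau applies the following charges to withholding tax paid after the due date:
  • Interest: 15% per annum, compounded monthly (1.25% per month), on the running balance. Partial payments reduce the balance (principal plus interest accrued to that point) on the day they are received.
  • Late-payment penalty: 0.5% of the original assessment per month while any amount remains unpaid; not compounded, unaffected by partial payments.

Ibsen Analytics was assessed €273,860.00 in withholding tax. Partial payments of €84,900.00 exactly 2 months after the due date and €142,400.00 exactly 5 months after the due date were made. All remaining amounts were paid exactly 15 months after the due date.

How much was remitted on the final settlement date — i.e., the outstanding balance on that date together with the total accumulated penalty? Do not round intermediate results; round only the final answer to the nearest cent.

€89,478.74

Balance at month 2: €273,860.0000 × (1 + 0.0125)^2 = €280,749.2906…
After €84,900.00 payment: €280,749.2906… − €84,900.00 = €195,849.2906…
Balance at month 5: €195,849.2906… × (1 + 0.0125)^3 = €203,285.8259…
After €142,400.00 payment: €203,285.8259… − €142,400.00 = €60,885.8259…
Balance at month 15: €60,885.8259… × (1 + 0.0125)^10 = €68,939.2446…
Penalty: 15 × 0.5% × €273,860.00 = €20,539.50
Final settlement = outstanding balance + penalty = €68,939.2446… + €20,539.50 = €89,478.74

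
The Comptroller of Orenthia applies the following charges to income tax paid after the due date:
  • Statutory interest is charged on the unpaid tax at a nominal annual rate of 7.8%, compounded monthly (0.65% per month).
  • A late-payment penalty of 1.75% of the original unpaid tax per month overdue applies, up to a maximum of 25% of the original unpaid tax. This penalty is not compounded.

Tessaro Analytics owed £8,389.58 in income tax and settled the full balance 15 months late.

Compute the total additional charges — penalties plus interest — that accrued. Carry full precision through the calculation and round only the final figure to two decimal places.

Penalty (uncapped): 15 × 1.75% × £8,389.58 = £2,202.26…; cap = 25% × £8,389.58 = £2,097.40… → penalty = £2,097.40…
Interest: £8,389.58 × ((1 + 0.0065)^15 − 1) = £8,389.58 × 0.1020637… = £856.2714…
Penalties + interest = £2,097.3950 + £856.2714… = £2,953.67

£2,953.67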